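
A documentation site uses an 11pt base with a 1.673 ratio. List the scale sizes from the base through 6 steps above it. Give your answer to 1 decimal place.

Step 0: 11pt
Step 1: 11.0 × 1.673 = 18.4
Step 2: 11.0 × 1.673² = 30.8
Step 3: 11.0 × 1.673³ = 51.5
Step 4: 11.0 × 1.673⁴ = 86.2
Step 5: 11.0 × 1.673⁵ = 144.2
Step 6: 11.0 × 1.673⁶ = 241.2

11.0pt, 18.4pt, 30.8pt, 51.5pt, 86.2pt, 144.2pt, 241.2pt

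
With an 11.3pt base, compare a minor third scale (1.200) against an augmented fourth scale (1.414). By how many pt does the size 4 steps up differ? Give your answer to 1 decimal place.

Minor third: 11.3 × 1.200⁴ = 23.432pt
Augmented fourth: 11.3 × 1.414⁴ = 45.173pt
Difference: 45.173 − 23.432 = 21.741pt

21.7pt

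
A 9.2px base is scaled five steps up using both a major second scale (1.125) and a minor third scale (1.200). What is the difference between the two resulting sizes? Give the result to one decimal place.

Major second: 9.2 × 1.125⁵ = 16.579px
Minor third: 9.2 × 1.200⁵ = 22.893px
Difference: 22.893 − 16.579 = 6.314px

6.3px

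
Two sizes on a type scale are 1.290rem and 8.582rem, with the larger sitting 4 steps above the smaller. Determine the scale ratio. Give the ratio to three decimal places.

The ratio satisfies 1.290 × r⁴ = 8.582, so r = (8.582 / 1.290)^(1/4).
r = 6.6527^(1/4) ≈ 1.6060

1.606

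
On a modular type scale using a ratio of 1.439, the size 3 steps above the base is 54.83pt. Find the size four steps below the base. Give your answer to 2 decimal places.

54.83 ÷ 1.439⁷ = 54.83 ÷ 12.77690 ≈ 4.291

4.29pt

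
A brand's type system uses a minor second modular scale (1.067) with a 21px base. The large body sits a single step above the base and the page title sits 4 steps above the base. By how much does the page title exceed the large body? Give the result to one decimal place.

Step 1: 21.0 × 1.067 = 22.407px
Step 4: 21.0 × 1.067⁴ = 27.219px
Difference: 27.219 − 22.407 = 4.812px

4.8px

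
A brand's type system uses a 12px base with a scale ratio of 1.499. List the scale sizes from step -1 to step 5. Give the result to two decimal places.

8.01px, 12.00px, 17.99px, 26.96px, 40.42px, 60.59px, 90.82px

Step -1: 12.0 ÷ 1.499 = 8.01
Step 0: 12px
Step 1: 12.0 × 1.499 = 17.99
Step 2: 12.0 × 1.499² = 26.96
Step 3: 12.0 × 1.499³ = 40.42
Step 4: 12.0 × 1.499⁴ = 60.59
Step 5: 12.0 × 1.499⁵ = 90.82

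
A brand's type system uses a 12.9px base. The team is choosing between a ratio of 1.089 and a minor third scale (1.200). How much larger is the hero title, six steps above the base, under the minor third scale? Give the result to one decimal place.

At 1.089: 12.9 × 1.089⁶ = 21.516px
Minor third: 12.9 × 1.200⁶ = 38.519px
Difference: 38.519 − 21.516 = 17.003px

17.0px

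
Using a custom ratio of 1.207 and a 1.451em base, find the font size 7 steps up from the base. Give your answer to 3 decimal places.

5.415em

1.451 × 1.207⁷ = 1.451 × 3.73208 ≈ 5.415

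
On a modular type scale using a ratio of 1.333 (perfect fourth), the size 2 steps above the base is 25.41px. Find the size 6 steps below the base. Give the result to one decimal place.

25.41 ÷ 1.333⁸ = 25.41 ÷ 9.96876 ≈ 2.549

2.5px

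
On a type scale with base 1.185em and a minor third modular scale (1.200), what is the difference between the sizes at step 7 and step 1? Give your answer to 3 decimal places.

2.824em

Step 1: 1.185 × 1.200 = 1.42200em
Step 7: 1.185 × 1.200⁷ = 4.24607em
Difference: 4.24607 − 1.42200 = 2.82407em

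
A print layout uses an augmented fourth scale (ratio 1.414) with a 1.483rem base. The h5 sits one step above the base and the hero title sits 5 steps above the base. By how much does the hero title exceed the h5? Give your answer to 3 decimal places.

Step 1: 1.483 × 1.414 = 2.09696rem
Step 5: 1.483 × 1.414⁵ = 8.38278rem
Difference: 8.38278 − 2.09696 = 6.28582rem

6.286rem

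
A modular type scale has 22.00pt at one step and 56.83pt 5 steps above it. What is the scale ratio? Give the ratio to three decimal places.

1.209

r⁵ = 56.83 / 22.00, so r = (56.83/22.00)^(1/5).
r = 2.5832^(1/5) ≈ 1.2090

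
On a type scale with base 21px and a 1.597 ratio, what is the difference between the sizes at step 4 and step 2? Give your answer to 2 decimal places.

Step 2: 21.0 × 1.597² = 53.5586px
Step 4: 21.0 × 1.597⁴ = 136.5963px
Difference: 136.5963 − 53.5586 = 83.0377px

83.04px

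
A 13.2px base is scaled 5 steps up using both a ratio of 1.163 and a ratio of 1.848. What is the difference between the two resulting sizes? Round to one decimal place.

256.4px

At 1.163: 13.2 × 1.163⁵ = 28.085px
At 1.848: 13.2 × 1.848⁵ = 284.501px
Difference: 284.501 − 28.085 = 256.416px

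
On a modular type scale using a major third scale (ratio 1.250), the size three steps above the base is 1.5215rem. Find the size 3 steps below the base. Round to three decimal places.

Moving from step +3 to step -3 is 6 steps down, so divide by r⁶.
1.5215 ÷ 1.250⁶ = 1.5215 ÷ 3.81470 ≈ 0.399

0.399rem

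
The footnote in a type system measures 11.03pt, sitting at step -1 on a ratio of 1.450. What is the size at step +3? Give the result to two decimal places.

11.03 × 1.450⁴ = 11.03 × 4.42051 ≈ 48.758

48.76pt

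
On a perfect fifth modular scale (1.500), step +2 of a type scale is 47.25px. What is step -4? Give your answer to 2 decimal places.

4.15px

47.25 ÷ 1.500⁶ = 47.25 ÷ 11.39062 ≈ 4.148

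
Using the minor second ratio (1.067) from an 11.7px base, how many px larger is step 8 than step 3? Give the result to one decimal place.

Step 3: 11.7 × 1.067³ = 14.213px
Step 8: 11.7 × 1.067⁸ = 19.656px
Difference: 19.656 − 14.213 = 5.443px

5.4px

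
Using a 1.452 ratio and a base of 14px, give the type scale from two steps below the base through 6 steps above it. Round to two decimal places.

Step -2: 14.0 ÷ 1.452² = 6.64
Step -1: 14.0 ÷ 1.452 = 9.64
Step 0: 14px
Step 1: 14.0 × 1.452 = 20.33
Step 2: 14.0 × 1.452² = 29.52
Step 3: 14.0 × 1.452³ = 42.86
Step 4: 14.0 × 1.452⁴ = 62.23
Step 5: 14.0 × 1.452⁵ = 90.36
Step 6: 14.0 × 1.452⁶ = 131.20

6.64px, 9.64px, 14.00px, 20.33px, 29.52px, 42.86px, 62.23px, 90.36px, 131.20px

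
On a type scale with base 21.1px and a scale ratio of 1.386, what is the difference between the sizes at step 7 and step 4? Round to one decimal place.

Step 4: 21.1 × 1.386⁴ = 77.864px
Step 7: 21.1 × 1.386⁷ = 207.312px
Difference: 207.312 − 77.864 = 129.448px

129.4px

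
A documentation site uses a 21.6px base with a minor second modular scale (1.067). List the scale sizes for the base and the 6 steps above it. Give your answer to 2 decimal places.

21.60px, 23.05px, 24.59px, 26.24px, 28.00px, 29.87px, 31.87px

Step 0: 21.6px
Step 1: 21.6 × 1.067 = 23.05
Step 2: 21.6 × 1.067² = 24.59
Step 3: 21.6 × 1.067³ = 26.24
Step 4: 21.6 × 1.067⁴ = 28.00
Step 5: 21.6 × 1.067⁵ = 29.87
Step 6: 21.6 × 1.067⁶ = 31.87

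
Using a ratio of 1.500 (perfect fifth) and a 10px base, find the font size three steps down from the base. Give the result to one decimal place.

3.0px

A modular type scale is a geometric sequence: sizeₙ = base × rⁿ.
10.0 ÷ 1.500³ = 10.0 ÷ 3.37500 ≈ 2.96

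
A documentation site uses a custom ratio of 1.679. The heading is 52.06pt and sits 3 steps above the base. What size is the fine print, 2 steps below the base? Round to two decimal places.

52.06 ÷ 1.679⁵ = 52.06 ÷ 13.34300 ≈ 3.902

3.90pt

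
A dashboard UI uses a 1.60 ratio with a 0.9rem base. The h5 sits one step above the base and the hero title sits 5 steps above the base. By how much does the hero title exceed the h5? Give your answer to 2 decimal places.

Step 1: 0.9 × 1.60 = 1.4400rem
Step 5: 0.9 × 1.60⁵ = 9.4372rem
Difference: 9.4372 − 1.4400 = 7.9972rem

8.00rem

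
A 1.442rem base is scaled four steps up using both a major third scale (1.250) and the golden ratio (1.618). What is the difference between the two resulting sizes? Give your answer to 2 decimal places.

Major third: 1.442 × 1.250⁴ = 3.5205rem
Golden ratio: 1.442 × 1.618⁴ = 9.8828rem
Difference: 9.8828 − 3.5205 = 6.3623rem

6.36rem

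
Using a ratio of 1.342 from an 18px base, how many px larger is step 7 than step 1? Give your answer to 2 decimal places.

Step 1: 18.0 × 1.342 = 24.1560px
Step 7: 18.0 × 1.342⁷ = 141.1043px
Difference: 141.1043 − 24.1560 = 116.9483px

116.95px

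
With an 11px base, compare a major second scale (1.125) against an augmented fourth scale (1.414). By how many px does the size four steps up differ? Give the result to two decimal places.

Major second: 11.0 × 1.125⁴ = 17.6199px
Augmented fourth: 11.0 × 1.414⁴ = 43.9734px
Difference: 43.9734 − 17.6199 = 26.3535px

26.35px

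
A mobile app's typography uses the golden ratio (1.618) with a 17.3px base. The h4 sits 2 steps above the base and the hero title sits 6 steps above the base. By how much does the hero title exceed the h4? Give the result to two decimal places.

265.11px

Step 2: 17.3 × 1.618² = 45.2901px
Step 6: 17.3 × 1.618⁶ = 310.3968px
Difference: 310.3968 − 45.2901 = 265.1067px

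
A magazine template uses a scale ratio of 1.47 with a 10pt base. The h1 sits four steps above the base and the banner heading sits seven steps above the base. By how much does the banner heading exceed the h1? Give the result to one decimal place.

Step 4: 10.0 × 1.47⁴ = 46.695pt
Step 7: 10.0 × 1.47⁷ = 148.327pt
Difference: 148.327 − 46.695 = 101.632pt

101.6pt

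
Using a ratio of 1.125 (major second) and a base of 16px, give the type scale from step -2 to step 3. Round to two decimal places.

Step -2: 16.0 ÷ 1.125² = 12.64
Step -1: 16.0 ÷ 1.125 = 14.22
Step 0: 16px
Step 1: 16.0 × 1.125 = 18.00
Step 2: 16.0 × 1.125² = 20.25
Step 3: 16.0 × 1.125³ = 22.78

12.64px, 14.22px, 16.00px, 18.00px, 20.25px, 22.78px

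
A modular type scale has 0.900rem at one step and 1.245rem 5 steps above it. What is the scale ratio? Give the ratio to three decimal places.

1.067

r⁵ = 1.245 / 0.900, so r = (1.245/0.900)^(1/5).
r = 1.3833^(1/5) ≈ 1.0671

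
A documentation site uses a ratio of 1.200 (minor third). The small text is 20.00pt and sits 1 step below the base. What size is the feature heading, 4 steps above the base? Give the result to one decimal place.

Moving from step -1 to step +4 is 5 steps up, so multiply by r⁵.
20.00 × 1.200⁵ = 20.00 × 2.48832 ≈ 49.766

49.8pt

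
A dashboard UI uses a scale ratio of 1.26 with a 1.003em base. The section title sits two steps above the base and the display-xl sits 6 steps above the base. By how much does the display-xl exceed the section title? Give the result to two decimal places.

Step 2: 1.003 × 1.26² = 1.5924em
Step 6: 1.003 × 1.26⁶ = 4.0135em
Difference: 4.0135 − 1.5924 = 2.4211em

2.42em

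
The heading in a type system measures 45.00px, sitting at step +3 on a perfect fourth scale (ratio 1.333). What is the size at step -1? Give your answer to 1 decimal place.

45.00 ÷ 1.333⁴ = 45.00 ÷ 3.15733 ≈ 14.253

14.3px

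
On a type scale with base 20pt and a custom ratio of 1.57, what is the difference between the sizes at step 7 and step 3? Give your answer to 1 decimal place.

392.9pt

Step 3: 20.0 × 1.57³ = 77.398pt
Step 7: 20.0 × 1.57⁷ = 470.249pt
Difference: 470.249 − 77.398 = 392.851pt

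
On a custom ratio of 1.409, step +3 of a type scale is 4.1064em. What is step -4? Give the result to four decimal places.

0.3725em

4.1064 ÷ 1.409⁷ = 4.1064 ÷ 11.02496 ≈ 0.3725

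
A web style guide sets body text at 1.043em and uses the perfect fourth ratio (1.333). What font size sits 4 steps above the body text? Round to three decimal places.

3.293em

A modular type scale is a geometric sequence: sizeₙ = base × rⁿ.
1.043 × 1.333⁴ = 1.043 × 3.15733 ≈ 3.293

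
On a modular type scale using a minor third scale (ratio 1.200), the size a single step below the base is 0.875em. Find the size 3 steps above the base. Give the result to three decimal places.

1.814em

The gap is 3 − (-1) = 4 steps, so the factor is 1.200^4.
0.875 × 1.200⁴ = 0.875 × 2.07360 ≈ 1.814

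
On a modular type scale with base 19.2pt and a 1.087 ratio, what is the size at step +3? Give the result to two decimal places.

24.66pt

19.2 × 1.087³ = 19.2 × 1.28437 ≈ 24.66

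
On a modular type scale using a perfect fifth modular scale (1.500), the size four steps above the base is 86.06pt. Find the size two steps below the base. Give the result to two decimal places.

86.06 ÷ 1.500⁶ = 86.06 ÷ 11.39062 ≈ 7.555

7.56pt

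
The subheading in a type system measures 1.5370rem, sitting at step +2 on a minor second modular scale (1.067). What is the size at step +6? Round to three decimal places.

Moving from step +2 to step +6 is 4 steps up, so multiply by r⁴.
1.5370 × 1.067⁴ = 1.5370 × 1.29616 ≈ 1.992

1.992rem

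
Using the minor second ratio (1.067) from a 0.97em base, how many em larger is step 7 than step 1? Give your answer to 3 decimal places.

0.492em

Step 1: 0.97 × 1.067 = 1.03499em
Step 7: 0.97 × 1.067⁷ = 1.52729em
Difference: 1.52729 − 1.03499 = 0.49230em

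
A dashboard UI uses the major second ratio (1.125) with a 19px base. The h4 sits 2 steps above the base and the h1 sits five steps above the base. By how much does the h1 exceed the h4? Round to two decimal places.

Step 2: 19.0 × 1.125² = 24.0469px
Step 5: 19.0 × 1.125⁵ = 34.2386px
Difference: 34.2386 − 24.0469 = 10.1917px

10.19px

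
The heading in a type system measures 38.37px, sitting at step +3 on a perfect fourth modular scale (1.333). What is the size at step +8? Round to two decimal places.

Moving from step +3 to step +8 is 5 steps up, so multiply by r⁵.
38.37 × 1.333⁵ = 38.37 × 4.20873 ≈ 161.489

161.49px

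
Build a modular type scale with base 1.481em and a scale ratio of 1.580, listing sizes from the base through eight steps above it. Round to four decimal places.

1.4810em, 2.3400em, 3.6972em, 5.8415em, 9.2296em, 14.5828em, 23.0408em, 36.4045em, 57.5191em

Step 0: 1.481em
Step 1: 1.481 × 1.580 = 2.3400
Step 2: 1.481 × 1.580² = 3.6972
Step 3: 1.481 × 1.580³ = 5.8415
Step 4: 1.481 × 1.580⁴ = 9.2296
Step 5: 1.481 × 1.580⁵ = 14.5828
Step 6: 1.481 × 1.580⁶ = 23.0408
Step 7: 1.481 × 1.580⁷ = 36.4045
Step 8: 1.481 × 1.580⁸ = 57.5191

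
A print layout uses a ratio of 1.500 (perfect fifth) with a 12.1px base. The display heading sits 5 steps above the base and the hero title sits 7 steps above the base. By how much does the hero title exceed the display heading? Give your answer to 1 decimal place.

Step 5: 12.1 × 1.500⁵ = 91.884px
Step 7: 12.1 × 1.500⁷ = 206.740px
Difference: 206.740 − 91.884 = 114.856px

114.9px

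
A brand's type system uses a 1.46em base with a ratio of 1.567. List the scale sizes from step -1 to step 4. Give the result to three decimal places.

0.932em, 1.460em, 2.288em, 3.585em, 5.618em, 8.803em

Step -1: 1.46 ÷ 1.567 = 0.932
Step 0: 1.46em
Step 1: 1.46 × 1.567 = 2.288
Step 2: 1.46 × 1.567² = 3.585
Step 3: 1.46 × 1.567³ = 5.618
Step 4: 1.46 × 1.567⁴ = 8.803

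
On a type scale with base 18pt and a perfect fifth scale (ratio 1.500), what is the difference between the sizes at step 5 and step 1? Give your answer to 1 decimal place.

Step 1: 18.0 × 1.500 = 27.000pt
Step 5: 18.0 × 1.500⁵ = 136.688pt
Difference: 136.688 − 27.000 = 109.688pt

109.7pt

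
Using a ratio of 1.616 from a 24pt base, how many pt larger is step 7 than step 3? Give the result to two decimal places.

589.44pt

Step 3: 24.0 × 1.616³ = 101.2827pt
Step 7: 24.0 × 1.616⁷ = 690.7179pt
Difference: 690.7179 − 101.2827 = 589.4352pt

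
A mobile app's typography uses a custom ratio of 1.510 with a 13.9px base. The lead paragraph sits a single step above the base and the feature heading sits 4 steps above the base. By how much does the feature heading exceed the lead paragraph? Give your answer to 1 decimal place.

51.3px

Step 1: 13.9 × 1.510 = 20.989px
Step 4: 13.9 × 1.510⁴ = 72.264px
Difference: 72.264 − 20.989 = 51.275px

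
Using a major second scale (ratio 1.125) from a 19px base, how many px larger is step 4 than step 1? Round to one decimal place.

9.1px

Step 1: 19.0 × 1.125 = 21.375px
Step 4: 19.0 × 1.125⁴ = 30.434px
Difference: 30.434 − 21.375 = 9.059px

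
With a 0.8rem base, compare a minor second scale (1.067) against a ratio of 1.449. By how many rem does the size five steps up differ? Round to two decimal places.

Minor second: 0.8 × 1.067⁵ = 1.1064rem
At 1.449: 0.8 × 1.449⁵ = 5.1101rem
Difference: 5.1101 − 1.1064 = 4.0037rem

4.00rem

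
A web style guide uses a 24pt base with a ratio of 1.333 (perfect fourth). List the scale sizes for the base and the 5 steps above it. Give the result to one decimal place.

Step 0: 24pt
Step 1: 24.0 × 1.333 = 32.0
Step 2: 24.0 × 1.333² = 42.6
Step 3: 24.0 × 1.333³ = 56.8
Step 4: 24.0 × 1.333⁴ = 75.8
Step 5: 24.0 × 1.333⁵ = 101.0

24.0pt, 32.0pt, 42.6pt, 56.8pt, 75.8pt, 101.0pt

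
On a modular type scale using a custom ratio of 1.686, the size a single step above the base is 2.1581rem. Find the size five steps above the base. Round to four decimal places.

2.1581 × 1.686⁴ = 2.1581 × 8.08035 ≈ 17.4382

17.4382rem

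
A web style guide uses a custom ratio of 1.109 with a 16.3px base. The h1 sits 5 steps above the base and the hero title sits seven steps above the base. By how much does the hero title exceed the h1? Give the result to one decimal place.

6.3px

Step 5: 16.3 × 1.109⁵ = 27.343px
Step 7: 16.3 × 1.109⁷ = 33.629px
Difference: 33.629 − 27.343 = 6.286px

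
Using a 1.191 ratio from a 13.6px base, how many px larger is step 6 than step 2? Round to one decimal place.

Step 2: 13.6 × 1.191² = 19.291px
Step 6: 13.6 × 1.191⁶ = 38.816px
Difference: 38.816 − 19.291 = 19.525px

19.5px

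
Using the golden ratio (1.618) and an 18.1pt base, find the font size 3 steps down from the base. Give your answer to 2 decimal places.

4.27pt

A modular type scale is a geometric sequence: sizeₙ = base × rⁿ.
18.1 ÷ 1.618³ = 18.1 ÷ 4.23580 ≈ 4.27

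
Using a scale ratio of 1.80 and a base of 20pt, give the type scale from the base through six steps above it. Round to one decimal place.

Step 0: 20pt
Step 1: 20.0 × 1.80 = 36.0
Step 2: 20.0 × 1.80² = 64.8
Step 3: 20.0 × 1.80³ = 116.6
Step 4: 20.0 × 1.80⁴ = 210.0
Step 5: 20.0 × 1.80⁵ = 377.9
Step 6: 20.0 × 1.80⁶ = 680.2

20.0pt, 36.0pt, 64.8pt, 116.6pt, 210.0pt, 377.9pt, 680.2pt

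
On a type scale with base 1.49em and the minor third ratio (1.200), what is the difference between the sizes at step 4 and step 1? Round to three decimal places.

1.302em

Step 1: 1.49 × 1.200 = 1.78800em
Step 4: 1.49 × 1.200⁴ = 3.08966em
Difference: 3.08966 − 1.78800 = 1.30166em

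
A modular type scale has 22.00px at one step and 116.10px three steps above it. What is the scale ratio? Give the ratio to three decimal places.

1.741

r³ = 116.10 / 22.00, so r = (116.10/22.00)^(1/3).
r = 5.2773^(1/3) ≈ 1.7410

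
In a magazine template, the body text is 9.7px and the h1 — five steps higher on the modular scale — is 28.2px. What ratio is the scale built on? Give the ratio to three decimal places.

1.238

r⁵ = 28.2 / 9.7, so r = (28.2/9.7)^(1/5).
r = 2.9072^(1/5) ≈ 1.2379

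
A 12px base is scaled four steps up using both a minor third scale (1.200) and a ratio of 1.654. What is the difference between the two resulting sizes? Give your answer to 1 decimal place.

64.9px

Minor third: 12.0 × 1.200⁴ = 24.883px
At 1.654: 12.0 × 1.654⁴ = 89.810px
Difference: 89.810 − 24.883 = 64.927px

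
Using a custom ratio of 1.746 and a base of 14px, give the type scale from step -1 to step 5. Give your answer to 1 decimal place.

Step -1: 14.0 ÷ 1.746 = 8.0
Step 0: 14px
Step 1: 14.0 × 1.746 = 24.4
Step 2: 14.0 × 1.746² = 42.7
Step 3: 14.0 × 1.746³ = 74.5
Step 4: 14.0 × 1.746⁴ = 130.1
Step 5: 14.0 × 1.746⁵ = 227.2

8.0px, 14.0px, 24.4px, 42.7px, 74.5px, 130.1px, 227.2px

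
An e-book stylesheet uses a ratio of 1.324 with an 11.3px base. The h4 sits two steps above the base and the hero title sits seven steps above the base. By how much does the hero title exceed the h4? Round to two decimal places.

Step 2: 11.3 × 1.324² = 19.8086px
Step 7: 11.3 × 1.324⁷ = 80.5924px
Difference: 80.5924 − 19.8086 = 60.7838px

60.78px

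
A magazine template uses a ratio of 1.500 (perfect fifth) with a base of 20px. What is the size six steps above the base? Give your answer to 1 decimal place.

20.0 × 1.500⁶ = 20.0 × 11.39062 ≈ 227.81

227.8px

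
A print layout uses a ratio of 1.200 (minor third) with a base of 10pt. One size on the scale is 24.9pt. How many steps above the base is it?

5

1.200ⁿ = 24.9 / 10 = 2.4900
n = ln(2.4900) / ln(1.200) = 0.9123 / 0.1823 ≈ 5.00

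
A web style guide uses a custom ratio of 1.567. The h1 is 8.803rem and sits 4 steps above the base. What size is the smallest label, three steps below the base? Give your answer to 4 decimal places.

8.803 ÷ 1.567⁷ = 8.803 ÷ 23.19973 ≈ 0.3794

0.3794rem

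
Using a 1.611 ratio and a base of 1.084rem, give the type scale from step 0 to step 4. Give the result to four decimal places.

1.0840rem, 1.7463rem, 2.8133rem, 4.5323rem, 7.3015rem

Step 0: 1.084rem
Step 1: 1.084 × 1.611 = 1.7463
Step 2: 1.084 × 1.611² = 2.8133
Step 3: 1.084 × 1.611³ = 4.5323
Step 4: 1.084 × 1.611⁴ = 7.3015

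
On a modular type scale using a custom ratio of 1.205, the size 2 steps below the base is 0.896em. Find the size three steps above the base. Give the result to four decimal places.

0.896 × 1.205⁵ = 0.896 × 2.54059 ≈ 2.2764

2.2764em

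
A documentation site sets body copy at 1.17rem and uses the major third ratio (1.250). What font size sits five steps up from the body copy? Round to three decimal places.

A modular type scale is a geometric sequence: sizeₙ = base × rⁿ.
1.17 × 1.250⁵ = 1.17 × 3.05176 ≈ 3.571

3.571rem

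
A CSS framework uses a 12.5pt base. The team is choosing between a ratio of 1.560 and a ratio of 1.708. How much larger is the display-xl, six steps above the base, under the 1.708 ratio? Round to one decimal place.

130.2pt

At 1.560: 12.5 × 1.560⁶ = 180.160pt
At 1.708: 12.5 × 1.708⁶ = 310.340pt
Difference: 310.340 − 180.160 = 130.180pt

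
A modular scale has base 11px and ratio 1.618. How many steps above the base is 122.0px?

5

1.618ⁿ = 122.0 / 11 = 11.0909
n = ln(11.0909) / ln(1.618) = 2.4061 / 0.4812 ≈ 5.00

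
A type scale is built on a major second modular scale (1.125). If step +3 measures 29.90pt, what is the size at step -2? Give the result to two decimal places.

16.59pt

Moving from step +3 to step -2 is 5 steps down, so divide by r⁵.
29.90 ÷ 1.125⁵ = 29.90 ÷ 1.80203 ≈ 16.592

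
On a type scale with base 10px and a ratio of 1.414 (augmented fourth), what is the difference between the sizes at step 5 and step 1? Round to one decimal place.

Step 1: 10.0 × 1.414 = 14.140px
Step 5: 10.0 × 1.414⁵ = 56.526px
Difference: 56.526 − 14.140 = 42.386px

42.4px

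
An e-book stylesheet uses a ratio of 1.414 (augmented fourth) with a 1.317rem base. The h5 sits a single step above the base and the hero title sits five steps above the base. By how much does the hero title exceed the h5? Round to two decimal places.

Step 1: 1.317 × 1.414 = 1.8622rem
Step 5: 1.317 × 1.414⁵ = 7.4445rem
Difference: 7.4445 − 1.8622 = 5.5823rem

5.58rem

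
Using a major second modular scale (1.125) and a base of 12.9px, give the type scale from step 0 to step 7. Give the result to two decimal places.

Step 0: 12.9px
Step 1: 12.9 × 1.125 = 14.51
Step 2: 12.9 × 1.125² = 16.33
Step 3: 12.9 × 1.125³ = 18.37
Step 4: 12.9 × 1.125⁴ = 20.66
Step 5: 12.9 × 1.125⁵ = 23.25
Step 6: 12.9 × 1.125⁶ = 26.15
Step 7: 12.9 × 1.125⁷ = 29.42

12.90px, 14.51px, 16.33px, 18.37px, 20.66px, 23.25px, 26.15px, 29.42px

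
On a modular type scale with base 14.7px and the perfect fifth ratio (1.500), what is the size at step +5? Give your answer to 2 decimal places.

111.63px

14.7 × 1.500⁵ = 14.7 × 7.59375 ≈ 111.63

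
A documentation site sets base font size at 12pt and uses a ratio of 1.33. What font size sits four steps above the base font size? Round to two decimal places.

A modular type scale is a geometric sequence: sizeₙ = base × rⁿ.
12.0 × 1.33⁴ = 12.0 × 3.12901 ≈ 37.55

37.55pt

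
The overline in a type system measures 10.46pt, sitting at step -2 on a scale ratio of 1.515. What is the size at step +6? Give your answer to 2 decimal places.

10.46 × 1.515⁸ = 10.46 × 27.75243 ≈ 290.290

290.29pt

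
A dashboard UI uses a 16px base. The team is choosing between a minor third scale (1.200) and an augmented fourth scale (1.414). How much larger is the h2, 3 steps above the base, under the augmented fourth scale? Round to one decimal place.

Minor third: 16.0 × 1.200³ = 27.648px
Augmented fourth: 16.0 × 1.414³ = 45.234px
Difference: 45.234 − 27.648 = 17.586px

17.6px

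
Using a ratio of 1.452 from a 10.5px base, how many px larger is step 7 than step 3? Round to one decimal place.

110.7px

Step 3: 10.5 × 1.452³ = 32.143px
Step 7: 10.5 × 1.452⁷ = 142.875px
Difference: 142.875 − 32.143 = 110.732px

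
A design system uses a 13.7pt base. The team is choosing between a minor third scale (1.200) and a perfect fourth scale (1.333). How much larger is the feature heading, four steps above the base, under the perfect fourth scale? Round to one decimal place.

Minor third: 13.7 × 1.200⁴ = 28.408pt
Perfect fourth: 13.7 × 1.333⁴ = 43.255pt
Difference: 43.255 − 28.408 = 14.847pt

14.8pt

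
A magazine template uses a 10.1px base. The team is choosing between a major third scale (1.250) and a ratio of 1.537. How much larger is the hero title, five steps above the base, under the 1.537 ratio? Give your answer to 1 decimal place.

Major third: 10.1 × 1.250⁵ = 30.823px
At 1.537: 10.1 × 1.537⁵ = 86.634px
Difference: 86.634 − 30.823 = 55.811px

55.8px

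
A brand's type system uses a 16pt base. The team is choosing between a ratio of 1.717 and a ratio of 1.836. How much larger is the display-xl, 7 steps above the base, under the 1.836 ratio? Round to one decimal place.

At 1.717: 16.0 × 1.717⁷ = 703.902pt
At 1.836: 16.0 × 1.836⁷ = 1125.197pt
Difference: 1125.197 − 703.902 = 421.295pt

421.3pt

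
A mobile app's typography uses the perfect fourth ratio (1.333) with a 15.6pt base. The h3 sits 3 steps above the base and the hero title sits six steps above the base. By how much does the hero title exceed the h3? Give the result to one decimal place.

50.6pt

Step 3: 15.6 × 1.333³ = 36.950pt
Step 6: 15.6 × 1.333⁶ = 87.520pt
Difference: 87.520 − 36.950 = 50.570pt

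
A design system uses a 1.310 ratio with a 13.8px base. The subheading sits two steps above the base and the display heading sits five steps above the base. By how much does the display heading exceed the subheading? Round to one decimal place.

Step 2: 13.8 × 1.310² = 23.682px
Step 5: 13.8 × 1.310⁵ = 53.240px
Difference: 53.240 − 23.682 = 29.558px

29.6px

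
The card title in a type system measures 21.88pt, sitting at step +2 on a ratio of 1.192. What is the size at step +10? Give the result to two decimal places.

Moving from step +2 to step +10 is 8 steps up, so multiply by r⁸.
21.88 × 1.192⁸ = 21.88 × 4.07577 ≈ 89.178

89.18pt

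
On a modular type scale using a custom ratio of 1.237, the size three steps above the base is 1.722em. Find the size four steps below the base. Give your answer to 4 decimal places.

0.3885em

The gap is -4 − (3) = -7 steps, so the factor is 1.237^-7.
1.722 ÷ 1.237⁷ = 1.722 ÷ 4.43188 ≈ 0.3885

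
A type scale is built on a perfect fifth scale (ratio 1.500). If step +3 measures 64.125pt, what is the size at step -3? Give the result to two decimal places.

5.63pt

Moving from step +3 to step -3 is 6 steps down, so divide by r⁶.
64.125 ÷ 1.500⁶ = 64.125 ÷ 11.39062 ≈ 5.630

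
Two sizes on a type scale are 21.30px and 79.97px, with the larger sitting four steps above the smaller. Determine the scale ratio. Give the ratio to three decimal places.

The ratio satisfies 21.30 × r⁴ = 79.97, so r = (79.97 / 21.30)^(1/4).
r = 3.7545^(1/4) ≈ 1.3920

1.392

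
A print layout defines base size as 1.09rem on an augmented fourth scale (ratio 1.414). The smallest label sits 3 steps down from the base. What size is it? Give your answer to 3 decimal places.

A modular type scale is a geometric sequence: sizeₙ = base × rⁿ.
1.09 ÷ 1.414³ = 1.09 ÷ 2.82715 ≈ 0.386

0.386rem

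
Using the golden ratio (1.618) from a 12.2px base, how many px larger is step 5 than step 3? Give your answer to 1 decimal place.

83.6px

Step 3: 12.2 × 1.618³ = 51.677px
Step 5: 12.2 × 1.618⁵ = 135.286px
Difference: 135.286 − 51.677 = 83.609px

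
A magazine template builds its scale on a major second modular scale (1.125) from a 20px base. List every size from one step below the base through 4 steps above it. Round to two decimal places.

17.78px, 20.00px, 22.50px, 25.31px, 28.48px, 32.04px

Step -1: 20.0 ÷ 1.125 = 17.78
Step 0: 20px
Step 1: 20.0 × 1.125 = 22.50
Step 2: 20.0 × 1.125² = 25.31
Step 3: 20.0 × 1.125³ = 28.48
Step 4: 20.0 × 1.125⁴ = 32.04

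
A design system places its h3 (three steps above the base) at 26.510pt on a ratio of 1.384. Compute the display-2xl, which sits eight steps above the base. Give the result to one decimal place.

134.6pt

26.510 × 1.384⁵ = 26.510 × 5.07786 ≈ 134.614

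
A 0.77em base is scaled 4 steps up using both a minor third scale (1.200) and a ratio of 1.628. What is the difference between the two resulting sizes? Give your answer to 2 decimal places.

3.81em

Minor third: 0.77 × 1.200⁴ = 1.5967em
At 1.628: 0.77 × 1.628⁴ = 5.4089em
Difference: 5.4089 − 1.5967 = 3.8122em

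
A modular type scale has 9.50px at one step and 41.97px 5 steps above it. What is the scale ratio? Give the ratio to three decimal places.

1.346

r⁵ = 41.97 / 9.50, so r = (41.97/9.50)^(1/5).
r = 4.4179^(1/5) ≈ 1.3460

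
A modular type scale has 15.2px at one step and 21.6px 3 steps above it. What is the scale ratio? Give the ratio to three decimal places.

1.124

The ratio satisfies 15.2 × r³ = 21.6, so r = (21.6 / 15.2)^(1/3).
r = 1.4211^(1/3) ≈ 1.1243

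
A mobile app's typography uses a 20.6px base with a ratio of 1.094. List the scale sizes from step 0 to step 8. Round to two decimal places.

20.60px, 22.54px, 24.65px, 26.97px, 29.51px, 32.28px, 35.32px, 38.64px, 42.27px

Step 0: 20.6px
Step 1: 20.6 × 1.094 = 22.54
Step 2: 20.6 × 1.094² = 24.65
Step 3: 20.6 × 1.094³ = 26.97
Step 4: 20.6 × 1.094⁴ = 29.51
Step 5: 20.6 × 1.094⁵ = 32.28
Step 6: 20.6 × 1.094⁶ = 35.32
Step 7: 20.6 × 1.094⁷ = 38.64
Step 8: 20.6 × 1.094⁸ = 42.27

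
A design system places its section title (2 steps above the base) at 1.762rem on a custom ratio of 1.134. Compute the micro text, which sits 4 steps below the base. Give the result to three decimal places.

0.829rem

The gap is -4 − (2) = -6 steps, so the factor is 1.134^-6.
1.762 ÷ 1.134⁶ = 1.762 ÷ 2.12656 ≈ 0.829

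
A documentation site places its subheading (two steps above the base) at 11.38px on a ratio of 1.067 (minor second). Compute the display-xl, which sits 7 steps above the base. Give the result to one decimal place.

11.38 × 1.067⁵ = 11.38 × 1.38300 ≈ 15.739

15.7px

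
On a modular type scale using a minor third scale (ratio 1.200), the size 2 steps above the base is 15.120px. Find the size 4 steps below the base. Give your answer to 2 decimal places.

5.06px

15.120 ÷ 1.200⁶ = 15.120 ÷ 2.98598 ≈ 5.064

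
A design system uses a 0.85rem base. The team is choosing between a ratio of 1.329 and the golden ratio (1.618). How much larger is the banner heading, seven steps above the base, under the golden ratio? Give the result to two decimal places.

18.45rem

At 1.329: 0.85 × 1.329⁷ = 6.2243rem
Golden ratio: 0.85 × 1.618⁷ = 24.6756rem
Difference: 24.6756 − 6.2243 = 18.4513rem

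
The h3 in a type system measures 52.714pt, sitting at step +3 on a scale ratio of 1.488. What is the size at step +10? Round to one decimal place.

851.4pt

Moving from step +3 to step +10 is 7 steps up, so multiply by r⁷.
52.714 × 1.488⁷ = 52.714 × 16.15178 ≈ 851.425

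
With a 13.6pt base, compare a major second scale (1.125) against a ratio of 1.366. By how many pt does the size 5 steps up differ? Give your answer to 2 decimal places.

Major second: 13.6 × 1.125⁵ = 24.5076pt
At 1.366: 13.6 × 1.366⁵ = 64.6833pt
Difference: 64.6833 − 24.5076 = 40.1757pt

40.18pt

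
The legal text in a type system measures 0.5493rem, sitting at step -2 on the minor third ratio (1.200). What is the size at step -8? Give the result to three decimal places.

0.184rem

0.5493 ÷ 1.200⁶ = 0.5493 ÷ 2.98598 ≈ 0.184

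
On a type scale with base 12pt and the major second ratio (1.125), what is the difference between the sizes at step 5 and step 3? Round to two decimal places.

4.54pt

Step 3: 12.0 × 1.125³ = 17.0859pt
Step 5: 12.0 × 1.125⁵ = 21.6244pt
Difference: 21.6244 − 17.0859 = 4.5385pt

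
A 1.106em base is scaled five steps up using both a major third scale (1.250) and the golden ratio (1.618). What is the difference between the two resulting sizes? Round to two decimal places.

Major third: 1.106 × 1.250⁵ = 3.3752em
Golden ratio: 1.106 × 1.618⁵ = 12.2644em
Difference: 12.2644 − 3.3752 = 8.8892em

8.89em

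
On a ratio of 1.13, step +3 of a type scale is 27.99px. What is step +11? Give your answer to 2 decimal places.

74.41px

The gap is 11 − (3) = 8 steps, so the factor is 1.13^8.
27.99 × 1.13⁸ = 27.99 × 2.65844 ≈ 74.410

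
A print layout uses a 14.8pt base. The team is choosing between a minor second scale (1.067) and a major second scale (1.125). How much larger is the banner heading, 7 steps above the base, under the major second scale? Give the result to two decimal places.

10.45pt

Minor second: 14.8 × 1.067⁷ = 23.3030pt
Major second: 14.8 × 1.125⁷ = 33.7543pt
Difference: 33.7543 − 23.3030 = 10.4513pt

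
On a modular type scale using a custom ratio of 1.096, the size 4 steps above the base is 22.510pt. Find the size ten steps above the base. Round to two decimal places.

The gap is 10 − (4) = 6 steps, so the factor is 1.096^6.
22.510 × 1.096⁶ = 22.510 × 1.73326 ≈ 39.016

39.02pt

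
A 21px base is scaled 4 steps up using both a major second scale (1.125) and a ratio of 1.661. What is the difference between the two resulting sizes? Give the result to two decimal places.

Major second: 21.0 × 1.125⁴ = 33.6379px
At 1.661: 21.0 × 1.661⁴ = 159.8445px
Difference: 159.8445 − 33.6379 = 126.2066px

126.21px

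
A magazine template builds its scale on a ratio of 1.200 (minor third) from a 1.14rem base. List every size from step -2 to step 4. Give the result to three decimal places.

Step -2: 1.14 ÷ 1.200² = 0.792
Step -1: 1.14 ÷ 1.200 = 0.950
Step 0: 1.14rem
Step 1: 1.14 × 1.200 = 1.368
Step 2: 1.14 × 1.200² = 1.642
Step 3: 1.14 × 1.200³ = 1.970
Step 4: 1.14 × 1.200⁴ = 2.364

0.792rem, 0.950rem, 1.140rem, 1.368rem, 1.642rem, 1.970rem, 2.364rem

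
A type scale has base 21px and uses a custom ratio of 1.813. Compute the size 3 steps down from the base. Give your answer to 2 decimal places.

21.0 ÷ 1.813³ = 21.0 ÷ 5.95927 ≈ 3.52

3.52px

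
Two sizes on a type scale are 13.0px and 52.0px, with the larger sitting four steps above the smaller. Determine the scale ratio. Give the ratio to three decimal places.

The ratio satisfies 13.0 × r⁴ = 52.0, so r = (52.0 / 13.0)^(1/4).
r = 4.0000^(1/4) ≈ 1.4142

1.414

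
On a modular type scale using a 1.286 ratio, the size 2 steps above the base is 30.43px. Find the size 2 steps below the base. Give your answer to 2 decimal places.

11.13px

The gap is -2 − (2) = -4 steps, so the factor is 1.286^-4.
30.43 ÷ 1.286⁴ = 30.43 ÷ 2.73504 ≈ 11.126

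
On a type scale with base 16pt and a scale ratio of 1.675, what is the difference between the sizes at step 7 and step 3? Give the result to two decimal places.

Step 3: 16.0 × 1.675³ = 75.1908pt
Step 7: 16.0 × 1.675⁷ = 591.8664pt
Difference: 591.8664 − 75.1908 = 516.6756pt

516.68pt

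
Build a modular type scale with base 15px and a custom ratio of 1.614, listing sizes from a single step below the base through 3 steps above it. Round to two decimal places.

Step -1: 15.0 ÷ 1.614 = 9.29
Step 0: 15px
Step 1: 15.0 × 1.614 = 24.21
Step 2: 15.0 × 1.614² = 39.07
Step 3: 15.0 × 1.614³ = 63.07

9.29px, 15.00px, 24.21px, 39.07px, 63.07px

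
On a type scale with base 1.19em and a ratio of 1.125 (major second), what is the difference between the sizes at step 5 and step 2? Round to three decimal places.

0.638em

Step 2: 1.19 × 1.125² = 1.50609em
Step 5: 1.19 × 1.125⁵ = 2.14442em
Difference: 2.14442 − 1.50609 = 0.63833em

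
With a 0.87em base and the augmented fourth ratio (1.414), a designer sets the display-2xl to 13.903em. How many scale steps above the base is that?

8

1.414ⁿ = 13.903 / 0.87 = 15.9805
n = ln(15.9805) / ln(1.414) = 2.7714 / 0.3464 ≈ 8.00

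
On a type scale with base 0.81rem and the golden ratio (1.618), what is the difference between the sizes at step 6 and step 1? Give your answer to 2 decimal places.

Step 1: 0.81 × 1.618 = 1.3106rem
Step 6: 0.81 × 1.618⁶ = 14.5330rem
Difference: 14.5330 − 1.3106 = 13.2224rem

13.22rem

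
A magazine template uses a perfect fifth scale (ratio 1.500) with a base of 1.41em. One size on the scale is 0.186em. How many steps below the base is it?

1.500ⁿ = 1.41 / 0.186 = 7.5806
n = ln(7.5806) / ln(1.500) = 2.0256 / 0.4055 ≈ 5.00

5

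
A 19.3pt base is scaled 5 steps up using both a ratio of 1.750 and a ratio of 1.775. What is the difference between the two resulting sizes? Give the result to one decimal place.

At 1.750: 19.3 × 1.750⁵ = 316.773pt
At 1.775: 19.3 × 1.775⁵ = 340.055pt
Difference: 340.055 − 316.773 = 23.282pt

23.3pt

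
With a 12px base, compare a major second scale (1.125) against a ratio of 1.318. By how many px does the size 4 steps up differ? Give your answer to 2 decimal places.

Major second: 12.0 × 1.125⁴ = 19.2217px
At 1.318: 12.0 × 1.318⁴ = 36.2112px
Difference: 36.2112 − 19.2217 = 16.9895px

16.99px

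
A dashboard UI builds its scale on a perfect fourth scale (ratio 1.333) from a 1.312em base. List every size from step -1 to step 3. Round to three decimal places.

0.984em, 1.312em, 1.749em, 2.331em, 3.108em

Step -1: 1.312 ÷ 1.333 = 0.984
Step 0: 1.312em
Step 1: 1.312 × 1.333 = 1.749
Step 2: 1.312 × 1.333² = 2.331
Step 3: 1.312 × 1.333³ = 3.108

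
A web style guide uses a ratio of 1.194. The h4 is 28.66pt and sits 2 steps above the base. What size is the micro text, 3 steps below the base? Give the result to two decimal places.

11.81pt

28.66 ÷ 1.194⁵ = 28.66 ÷ 2.42673 ≈ 11.810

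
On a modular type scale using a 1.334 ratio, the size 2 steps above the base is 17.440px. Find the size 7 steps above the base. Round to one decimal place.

The gap is 7 − (2) = 5 steps, so the factor is 1.334^5.
17.440 × 1.334⁵ = 17.440 × 4.22454 ≈ 73.676

73.7px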